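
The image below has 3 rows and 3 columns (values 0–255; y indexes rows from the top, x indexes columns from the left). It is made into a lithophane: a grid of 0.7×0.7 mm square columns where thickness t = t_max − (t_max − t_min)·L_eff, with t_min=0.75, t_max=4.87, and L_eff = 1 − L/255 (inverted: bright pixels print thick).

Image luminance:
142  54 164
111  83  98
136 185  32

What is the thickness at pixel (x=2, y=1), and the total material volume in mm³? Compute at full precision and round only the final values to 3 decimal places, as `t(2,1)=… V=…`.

span = t_max - t_min = 4.87 - 0.75 = 4.120
L(2,1) = 98, L_eff = 1 - 98/255 = 0.615686 (inverted)
t(2,1) = 4.87 - 4.120·0.615686 = 2.333
Σt over all 3·3 pixels = 39079/1700 ≈ 22.9876471
V = pitch²·Σt = 0.7²·39079/1700 = 11.264

t(2,1)=2.333 V=11.264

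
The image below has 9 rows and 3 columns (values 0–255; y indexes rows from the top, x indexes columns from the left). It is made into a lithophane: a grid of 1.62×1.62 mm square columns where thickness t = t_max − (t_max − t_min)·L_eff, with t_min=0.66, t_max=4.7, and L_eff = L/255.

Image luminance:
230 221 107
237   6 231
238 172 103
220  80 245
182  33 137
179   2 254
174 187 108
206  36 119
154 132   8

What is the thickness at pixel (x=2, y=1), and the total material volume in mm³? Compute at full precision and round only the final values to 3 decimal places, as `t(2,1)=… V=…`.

t(2,1)=1.040 V=166.680

span = t_max - t_min = 4.7 - 0.66 = 4.040
L(2,1) = 231, L_eff = 231/255 = 0.905882
t(2,1) = 4.7 - 4.040·0.905882 = 1.040
Σt over all 9·3 pixels = 809773/12750 ≈ 63.5116078
V = pitch²·Σt = 1.62²·809773/12750 = 166.680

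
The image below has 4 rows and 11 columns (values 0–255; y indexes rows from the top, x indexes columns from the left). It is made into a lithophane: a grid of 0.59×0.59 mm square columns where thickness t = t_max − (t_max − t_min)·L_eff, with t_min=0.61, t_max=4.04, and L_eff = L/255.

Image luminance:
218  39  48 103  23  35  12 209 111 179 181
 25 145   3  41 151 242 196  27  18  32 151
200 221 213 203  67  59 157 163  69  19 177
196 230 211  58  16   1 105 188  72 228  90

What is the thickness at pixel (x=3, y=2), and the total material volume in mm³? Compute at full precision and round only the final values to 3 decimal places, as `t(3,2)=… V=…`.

span = t_max - t_min = 4.04 - 0.61 = 3.430
L(3,2) = 203, L_eff = 203/255 = 0.796078
t(3,2) = 4.04 - 3.430·0.796078 = 1.309
Σt over all 4·11 pixels = 693151/6375 ≈ 108.7295686
V = pitch²·Σt = 0.59²·693151/6375 = 37.849

t(3,2)=1.309 V=37.849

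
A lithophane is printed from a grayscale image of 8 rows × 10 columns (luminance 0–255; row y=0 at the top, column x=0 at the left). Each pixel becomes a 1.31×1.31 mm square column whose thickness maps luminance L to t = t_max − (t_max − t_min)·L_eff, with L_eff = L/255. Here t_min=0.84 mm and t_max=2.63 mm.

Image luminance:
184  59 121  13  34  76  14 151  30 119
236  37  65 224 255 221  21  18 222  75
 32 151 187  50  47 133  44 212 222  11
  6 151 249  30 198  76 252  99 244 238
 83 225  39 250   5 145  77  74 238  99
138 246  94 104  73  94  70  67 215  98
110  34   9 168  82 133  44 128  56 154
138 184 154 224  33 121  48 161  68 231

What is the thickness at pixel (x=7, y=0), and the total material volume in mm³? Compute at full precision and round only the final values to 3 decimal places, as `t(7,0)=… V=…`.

span = t_max - t_min = 2.63 - 0.84 = 1.790
L(7,0) = 151, L_eff = 151/255 = 0.592157
t(7,0) = 2.63 - 1.790·0.592157 = 1.570
Σt over all 8·10 pixels = 3660941/25500 ≈ 143.5663137
V = pitch²·Σt = 1.31²·3660941/25500 = 246.374

t(7,0)=1.570 V=246.374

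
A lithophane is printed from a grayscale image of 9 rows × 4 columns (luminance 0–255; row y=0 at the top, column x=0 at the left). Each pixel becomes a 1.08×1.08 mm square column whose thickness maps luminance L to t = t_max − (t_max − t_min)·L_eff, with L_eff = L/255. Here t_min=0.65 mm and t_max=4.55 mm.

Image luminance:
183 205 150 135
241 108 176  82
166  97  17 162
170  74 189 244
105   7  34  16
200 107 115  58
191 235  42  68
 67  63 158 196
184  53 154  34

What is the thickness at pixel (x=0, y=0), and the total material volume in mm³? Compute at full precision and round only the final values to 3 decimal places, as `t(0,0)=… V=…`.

span = t_max - t_min = 4.55 - 0.65 = 3.900
L(0,0) = 183, L_eff = 183/255 = 0.717647
t(0,0) = 4.55 - 3.900·0.717647 = 1.751
Σt over all 9·4 pixels = 40456/425 ≈ 95.1905882
V = pitch²·Σt = 1.08²·40456/425 = 111.030

t(0,0)=1.751 V=111.030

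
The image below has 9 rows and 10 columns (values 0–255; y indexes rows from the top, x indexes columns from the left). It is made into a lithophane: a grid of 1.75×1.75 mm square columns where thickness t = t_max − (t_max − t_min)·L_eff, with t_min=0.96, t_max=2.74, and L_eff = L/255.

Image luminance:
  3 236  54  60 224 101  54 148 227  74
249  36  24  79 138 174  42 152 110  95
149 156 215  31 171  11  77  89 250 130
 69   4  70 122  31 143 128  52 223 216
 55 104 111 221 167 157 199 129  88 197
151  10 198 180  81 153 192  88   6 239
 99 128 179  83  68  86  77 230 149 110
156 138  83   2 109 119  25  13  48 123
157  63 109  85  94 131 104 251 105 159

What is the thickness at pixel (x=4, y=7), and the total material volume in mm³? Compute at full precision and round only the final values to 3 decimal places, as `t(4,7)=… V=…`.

span = t_max - t_min = 2.74 - 0.96 = 1.780
L(4,7) = 109, L_eff = 109/255 = 0.427451
t(4,7) = 2.74 - 1.780·0.427451 = 1.979
Σt over all 9·10 pixels = 366406/2125 ≈ 172.4263529
V = pitch²·Σt = 1.75²·366406/2125 = 528.056

t(4,7)=1.979 V=528.056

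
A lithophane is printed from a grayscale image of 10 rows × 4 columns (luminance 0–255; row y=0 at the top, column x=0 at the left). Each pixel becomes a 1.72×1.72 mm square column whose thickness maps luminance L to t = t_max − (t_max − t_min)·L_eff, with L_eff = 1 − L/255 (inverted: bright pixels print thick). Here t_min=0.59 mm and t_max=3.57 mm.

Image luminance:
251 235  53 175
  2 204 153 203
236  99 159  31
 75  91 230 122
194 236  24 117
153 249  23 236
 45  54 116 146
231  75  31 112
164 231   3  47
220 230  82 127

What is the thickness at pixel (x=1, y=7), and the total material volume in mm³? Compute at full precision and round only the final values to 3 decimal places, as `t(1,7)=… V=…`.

t(1,7)=1.466 V=258.758

span = t_max - t_min = 3.57 - 0.59 = 2.980
L(1,7) = 75, L_eff = 1 - 75/255 = 0.705882 (inverted)
t(1,7) = 3.57 - 2.980·0.705882 = 1.466
Σt over all 10·4 pixels = 223037/2550 ≈ 87.4654902
V = pitch²·Σt = 1.72²·223037/2550 = 258.758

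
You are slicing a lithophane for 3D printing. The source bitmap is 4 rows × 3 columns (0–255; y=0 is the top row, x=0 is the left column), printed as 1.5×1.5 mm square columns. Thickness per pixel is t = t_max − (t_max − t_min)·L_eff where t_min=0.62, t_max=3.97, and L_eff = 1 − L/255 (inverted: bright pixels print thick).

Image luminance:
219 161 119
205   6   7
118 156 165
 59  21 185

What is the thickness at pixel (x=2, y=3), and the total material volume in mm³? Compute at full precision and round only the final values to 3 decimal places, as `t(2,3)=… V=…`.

span = t_max - t_min = 3.97 - 0.62 = 3.350
L(2,3) = 185, L_eff = 1 - 185/255 = 0.274510 (inverted)
t(2,3) = 3.97 - 3.350·0.274510 = 3.050
Σt over all 4·3 pixels = 133151/5100 ≈ 26.1080392
V = pitch²·Σt = 1.5²·133151/5100 = 58.743

t(2,3)=3.050 V=58.743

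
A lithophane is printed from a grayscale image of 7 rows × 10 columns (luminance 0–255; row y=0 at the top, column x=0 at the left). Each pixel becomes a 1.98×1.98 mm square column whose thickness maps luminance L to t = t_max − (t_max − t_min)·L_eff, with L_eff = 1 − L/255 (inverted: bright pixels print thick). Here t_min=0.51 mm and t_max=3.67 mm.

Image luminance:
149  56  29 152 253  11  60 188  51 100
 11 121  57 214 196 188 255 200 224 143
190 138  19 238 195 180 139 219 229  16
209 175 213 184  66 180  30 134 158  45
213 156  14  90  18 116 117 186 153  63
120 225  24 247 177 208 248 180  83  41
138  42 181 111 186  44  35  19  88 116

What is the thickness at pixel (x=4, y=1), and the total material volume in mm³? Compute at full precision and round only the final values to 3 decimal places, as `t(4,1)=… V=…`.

t(4,1)=2.939 V=589.538

span = t_max - t_min = 3.67 - 0.51 = 3.160
L(4,1) = 196, L_eff = 1 - 196/255 = 0.231373 (inverted)
t(4,1) = 3.67 - 3.160·0.231373 = 2.939
Σt over all 7·10 pixels = 1917307/12750 ≈ 150.3770196
V = pitch²·Σt = 1.98²·1917307/12750 = 589.538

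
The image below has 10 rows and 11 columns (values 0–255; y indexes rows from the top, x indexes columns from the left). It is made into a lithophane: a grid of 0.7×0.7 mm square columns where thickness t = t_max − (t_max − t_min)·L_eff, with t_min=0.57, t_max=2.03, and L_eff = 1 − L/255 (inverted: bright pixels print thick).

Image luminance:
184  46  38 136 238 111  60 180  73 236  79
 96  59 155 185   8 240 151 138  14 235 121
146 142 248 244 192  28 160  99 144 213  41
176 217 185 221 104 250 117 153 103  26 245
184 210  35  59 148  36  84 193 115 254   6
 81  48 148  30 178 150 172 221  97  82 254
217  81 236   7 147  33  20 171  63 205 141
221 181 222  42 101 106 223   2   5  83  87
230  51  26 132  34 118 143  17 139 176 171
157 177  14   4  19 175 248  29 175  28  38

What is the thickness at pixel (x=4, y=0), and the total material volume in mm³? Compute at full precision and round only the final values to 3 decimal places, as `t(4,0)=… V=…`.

t(4,0)=1.933 V=69.767

span = t_max - t_min = 2.03 - 0.57 = 1.460
L(4,0) = 238, L_eff = 1 - 238/255 = 0.066667 (inverted)
t(4,0) = 2.03 - 1.460·0.066667 = 1.933
Σt over all 10·11 pixels = 302561/2125 ≈ 142.3816471
V = pitch²·Σt = 0.7²·302561/2125 = 69.767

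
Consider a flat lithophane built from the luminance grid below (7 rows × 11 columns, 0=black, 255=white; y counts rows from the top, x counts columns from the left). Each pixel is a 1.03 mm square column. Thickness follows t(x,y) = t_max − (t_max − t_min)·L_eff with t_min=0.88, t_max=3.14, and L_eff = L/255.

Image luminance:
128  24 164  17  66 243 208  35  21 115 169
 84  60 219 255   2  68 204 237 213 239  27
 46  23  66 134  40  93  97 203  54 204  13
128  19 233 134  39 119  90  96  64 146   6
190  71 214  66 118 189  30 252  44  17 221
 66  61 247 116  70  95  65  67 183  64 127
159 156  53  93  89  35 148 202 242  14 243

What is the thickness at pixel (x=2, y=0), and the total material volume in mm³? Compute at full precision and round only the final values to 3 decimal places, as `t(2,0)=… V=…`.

t(2,0)=1.687 V=173.274

span = t_max - t_min = 3.14 - 0.88 = 2.260
L(2,0) = 164, L_eff = 164/255 = 0.643137
t(2,0) = 3.14 - 2.260·0.643137 = 1.687
Σt over all 7·11 pixels = 2082419/12750 ≈ 163.3269804
V = pitch²·Σt = 1.03²·2082419/12750 = 173.274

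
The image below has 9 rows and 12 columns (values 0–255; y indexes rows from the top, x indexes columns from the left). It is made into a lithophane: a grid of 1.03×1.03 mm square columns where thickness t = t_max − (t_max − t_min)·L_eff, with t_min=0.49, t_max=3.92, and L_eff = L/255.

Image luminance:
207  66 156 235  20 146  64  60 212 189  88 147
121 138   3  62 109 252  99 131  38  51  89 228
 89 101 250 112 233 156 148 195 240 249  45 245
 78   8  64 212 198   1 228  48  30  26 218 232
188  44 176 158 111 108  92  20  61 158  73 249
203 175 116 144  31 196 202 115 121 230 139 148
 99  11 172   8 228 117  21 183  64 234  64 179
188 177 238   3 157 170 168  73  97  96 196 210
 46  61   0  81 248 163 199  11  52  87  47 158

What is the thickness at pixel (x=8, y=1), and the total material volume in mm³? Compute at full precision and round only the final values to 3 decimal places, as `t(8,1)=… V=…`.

t(8,1)=3.409 V=251.059

span = t_max - t_min = 3.92 - 0.49 = 3.430
L(8,1) = 38, L_eff = 38/255 = 0.149020
t(8,1) = 3.92 - 3.430·0.149020 = 3.409
Σt over all 9·12 pixels = 2011499/8500 ≈ 236.6469412
V = pitch²·Σt = 1.03²·2011499/8500 = 251.059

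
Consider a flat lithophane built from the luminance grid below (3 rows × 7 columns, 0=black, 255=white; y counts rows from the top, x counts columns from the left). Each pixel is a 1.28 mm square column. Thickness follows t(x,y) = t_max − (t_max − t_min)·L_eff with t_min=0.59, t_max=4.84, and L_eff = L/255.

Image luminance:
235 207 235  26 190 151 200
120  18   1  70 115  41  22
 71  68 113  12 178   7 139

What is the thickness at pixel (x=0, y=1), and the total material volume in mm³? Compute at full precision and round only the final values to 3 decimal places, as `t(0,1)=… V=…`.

span = t_max - t_min = 4.84 - 0.59 = 4.250
L(0,1) = 120, L_eff = 120/255 = 0.470588
t(0,1) = 4.84 - 4.250·0.470588 = 2.840
Σt over all 3·7 pixels = 19397/300 ≈ 64.6566667
V = pitch²·Σt = 1.28²·19397/300 = 105.933

t(0,1)=2.840 V=105.933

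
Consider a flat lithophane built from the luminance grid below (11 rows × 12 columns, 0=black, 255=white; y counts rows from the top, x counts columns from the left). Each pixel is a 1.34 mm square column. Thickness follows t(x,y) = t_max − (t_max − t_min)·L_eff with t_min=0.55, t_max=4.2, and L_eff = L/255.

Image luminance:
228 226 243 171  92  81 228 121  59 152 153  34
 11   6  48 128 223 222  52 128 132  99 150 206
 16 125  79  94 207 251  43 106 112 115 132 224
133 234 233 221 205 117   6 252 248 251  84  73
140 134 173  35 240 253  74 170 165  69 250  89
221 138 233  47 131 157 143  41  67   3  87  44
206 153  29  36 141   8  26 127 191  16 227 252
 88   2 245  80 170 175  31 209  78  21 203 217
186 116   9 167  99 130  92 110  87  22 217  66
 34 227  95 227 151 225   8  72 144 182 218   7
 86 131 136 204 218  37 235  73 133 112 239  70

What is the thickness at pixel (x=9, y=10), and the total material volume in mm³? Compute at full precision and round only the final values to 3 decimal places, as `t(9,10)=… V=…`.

t(9,10)=2.597 V=549.453

span = t_max - t_min = 4.2 - 0.55 = 3.650
L(9,10) = 112, L_eff = 112/255 = 0.439216
t(9,10) = 4.2 - 3.650·0.439216 = 2.597
Σt over all 11·12 pixels = 780299/2550 ≈ 305.9996078
V = pitch²·Σt = 1.34²·780299/2550 = 549.453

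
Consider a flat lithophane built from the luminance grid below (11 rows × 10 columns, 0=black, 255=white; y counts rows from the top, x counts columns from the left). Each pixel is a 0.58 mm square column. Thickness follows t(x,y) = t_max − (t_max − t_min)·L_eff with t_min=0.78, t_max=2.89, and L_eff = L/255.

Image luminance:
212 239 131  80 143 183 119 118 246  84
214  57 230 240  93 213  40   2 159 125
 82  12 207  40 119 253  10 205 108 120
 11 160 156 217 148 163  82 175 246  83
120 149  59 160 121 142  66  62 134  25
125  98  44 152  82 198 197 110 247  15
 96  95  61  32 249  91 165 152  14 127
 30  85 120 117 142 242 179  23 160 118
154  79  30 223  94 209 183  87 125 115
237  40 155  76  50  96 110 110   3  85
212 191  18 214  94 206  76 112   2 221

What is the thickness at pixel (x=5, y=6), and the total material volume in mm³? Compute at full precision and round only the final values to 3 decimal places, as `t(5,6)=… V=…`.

span = t_max - t_min = 2.89 - 0.78 = 2.110
L(5,6) = 91, L_eff = 91/255 = 0.356863
t(5,6) = 2.89 - 2.110·0.356863 = 2.137
Σt over all 11·10 pixels = 153181/750 ≈ 204.2413333
V = pitch²·Σt = 0.58²·153181/750 = 68.707

t(5,6)=2.137 V=68.707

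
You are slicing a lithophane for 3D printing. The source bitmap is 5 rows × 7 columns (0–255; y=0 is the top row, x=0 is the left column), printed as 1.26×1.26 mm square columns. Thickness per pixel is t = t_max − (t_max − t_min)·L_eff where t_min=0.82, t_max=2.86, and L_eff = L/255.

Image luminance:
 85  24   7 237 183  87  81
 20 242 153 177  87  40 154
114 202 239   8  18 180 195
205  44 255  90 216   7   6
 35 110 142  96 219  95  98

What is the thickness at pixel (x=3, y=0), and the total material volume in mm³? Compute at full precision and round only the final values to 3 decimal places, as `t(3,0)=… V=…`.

span = t_max - t_min = 2.86 - 0.82 = 2.040
L(3,0) = 237, L_eff = 237/255 = 0.929412
t(3,0) = 2.86 - 2.040·0.929412 = 0.964
Σt over all 5·7 pixels = 66.892
V = pitch²·Σt = 1.26²·66.892 = 106.198

t(3,0)=0.964 V=106.198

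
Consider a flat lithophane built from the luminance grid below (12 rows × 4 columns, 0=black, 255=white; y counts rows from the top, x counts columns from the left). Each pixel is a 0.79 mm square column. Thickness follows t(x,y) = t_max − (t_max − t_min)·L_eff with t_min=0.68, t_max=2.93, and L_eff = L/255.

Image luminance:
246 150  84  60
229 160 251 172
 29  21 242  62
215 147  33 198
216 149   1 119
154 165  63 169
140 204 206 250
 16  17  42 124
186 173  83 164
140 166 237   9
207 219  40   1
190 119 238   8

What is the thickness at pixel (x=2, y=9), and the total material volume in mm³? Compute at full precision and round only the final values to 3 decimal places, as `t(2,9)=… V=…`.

t(2,9)=0.839 V=51.902

span = t_max - t_min = 2.93 - 0.68 = 2.250
L(2,9) = 237, L_eff = 237/255 = 0.929412
t(2,9) = 2.93 - 2.250·0.929412 = 0.839
Σt over all 12·4 pixels = 70689/850 ≈ 83.1635294
V = pitch²·Σt = 0.79²·70689/850 = 51.902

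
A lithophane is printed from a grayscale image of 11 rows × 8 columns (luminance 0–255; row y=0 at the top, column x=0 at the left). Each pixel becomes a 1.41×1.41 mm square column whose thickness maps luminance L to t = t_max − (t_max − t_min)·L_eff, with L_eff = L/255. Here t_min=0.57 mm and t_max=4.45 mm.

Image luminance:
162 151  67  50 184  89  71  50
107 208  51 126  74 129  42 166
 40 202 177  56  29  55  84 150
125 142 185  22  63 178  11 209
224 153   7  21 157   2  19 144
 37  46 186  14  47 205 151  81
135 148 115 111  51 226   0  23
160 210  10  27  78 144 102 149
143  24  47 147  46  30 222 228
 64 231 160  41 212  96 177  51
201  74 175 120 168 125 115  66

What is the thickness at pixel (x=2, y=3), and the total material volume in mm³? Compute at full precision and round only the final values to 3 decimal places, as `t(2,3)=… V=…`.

t(2,3)=1.635 V=488.107

span = t_max - t_min = 4.45 - 0.57 = 3.880
L(2,3) = 185, L_eff = 185/255 = 0.725490
t(2,3) = 4.45 - 3.880·0.725490 = 1.635
Σt over all 11·8 pixels = 1565153/6375 ≈ 245.5141961
V = pitch²·Σt = 1.41²·1565153/6375 = 488.107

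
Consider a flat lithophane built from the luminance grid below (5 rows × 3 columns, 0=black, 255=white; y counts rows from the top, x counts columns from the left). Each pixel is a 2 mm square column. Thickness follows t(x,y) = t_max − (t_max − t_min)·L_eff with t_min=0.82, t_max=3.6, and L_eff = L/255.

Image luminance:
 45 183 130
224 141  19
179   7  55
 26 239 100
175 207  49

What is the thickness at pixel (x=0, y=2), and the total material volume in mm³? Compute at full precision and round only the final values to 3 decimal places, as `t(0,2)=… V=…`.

t(0,2)=1.649 V=138.422

span = t_max - t_min = 3.6 - 0.82 = 2.780
L(0,2) = 179, L_eff = 179/255 = 0.701961
t(0,2) = 3.6 - 2.780·0.701961 = 1.649
Σt over all 5·3 pixels = 147073/4250 ≈ 34.6054118
V = pitch²·Σt = 2²·147073/4250 = 138.422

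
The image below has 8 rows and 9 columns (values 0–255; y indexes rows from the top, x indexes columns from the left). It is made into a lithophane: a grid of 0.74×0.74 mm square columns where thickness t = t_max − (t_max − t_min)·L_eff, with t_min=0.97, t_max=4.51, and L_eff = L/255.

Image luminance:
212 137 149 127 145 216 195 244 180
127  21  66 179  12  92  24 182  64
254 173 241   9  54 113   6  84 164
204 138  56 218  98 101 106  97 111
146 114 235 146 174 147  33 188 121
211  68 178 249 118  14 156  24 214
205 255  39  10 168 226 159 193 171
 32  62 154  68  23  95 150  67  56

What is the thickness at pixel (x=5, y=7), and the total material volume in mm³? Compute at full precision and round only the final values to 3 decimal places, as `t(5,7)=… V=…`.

t(5,7)=3.191 V=107.362

span = t_max - t_min = 4.51 - 0.97 = 3.540
L(5,7) = 95, L_eff = 95/255 = 0.372549
t(5,7) = 4.51 - 3.540·0.372549 = 3.191
Σt over all 8·9 pixels = 416624/2125 ≈ 196.0583529
V = pitch²·Σt = 0.74²·416624/2125 = 107.362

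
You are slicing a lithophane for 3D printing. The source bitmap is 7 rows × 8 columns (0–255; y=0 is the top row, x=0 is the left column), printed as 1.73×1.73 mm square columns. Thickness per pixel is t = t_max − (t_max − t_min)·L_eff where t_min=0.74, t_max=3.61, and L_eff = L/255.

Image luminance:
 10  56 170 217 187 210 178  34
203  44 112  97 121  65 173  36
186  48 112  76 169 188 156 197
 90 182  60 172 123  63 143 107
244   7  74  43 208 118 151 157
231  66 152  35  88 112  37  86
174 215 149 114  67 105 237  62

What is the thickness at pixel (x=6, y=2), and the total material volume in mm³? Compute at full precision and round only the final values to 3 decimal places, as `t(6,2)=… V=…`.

t(6,2)=1.854 V=372.047

span = t_max - t_min = 3.61 - 0.74 = 2.870
L(6,2) = 156, L_eff = 156/255 = 0.611765
t(6,2) = 3.61 - 2.870·0.611765 = 1.854
Σt over all 7·8 pixels = 3169901/25500 ≈ 124.3098431
V = pitch²·Σt = 1.73²·3169901/25500 = 372.047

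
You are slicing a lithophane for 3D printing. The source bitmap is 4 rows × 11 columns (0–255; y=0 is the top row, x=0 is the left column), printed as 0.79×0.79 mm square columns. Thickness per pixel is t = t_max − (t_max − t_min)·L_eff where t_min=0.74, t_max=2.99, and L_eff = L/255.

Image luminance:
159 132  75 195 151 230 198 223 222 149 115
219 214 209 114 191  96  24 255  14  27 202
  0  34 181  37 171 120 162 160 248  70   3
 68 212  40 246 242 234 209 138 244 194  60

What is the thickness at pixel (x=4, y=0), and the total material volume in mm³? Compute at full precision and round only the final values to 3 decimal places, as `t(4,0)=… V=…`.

span = t_max - t_min = 2.99 - 0.74 = 2.250
L(4,0) = 151, L_eff = 151/255 = 0.592157
t(4,0) = 2.99 - 2.250·0.592157 = 1.658
Σt over all 4·11 pixels = 126347/1700 ≈ 74.3217647
V = pitch²·Σt = 0.79²·126347/1700 = 46.384

t(4,0)=1.658 V=46.384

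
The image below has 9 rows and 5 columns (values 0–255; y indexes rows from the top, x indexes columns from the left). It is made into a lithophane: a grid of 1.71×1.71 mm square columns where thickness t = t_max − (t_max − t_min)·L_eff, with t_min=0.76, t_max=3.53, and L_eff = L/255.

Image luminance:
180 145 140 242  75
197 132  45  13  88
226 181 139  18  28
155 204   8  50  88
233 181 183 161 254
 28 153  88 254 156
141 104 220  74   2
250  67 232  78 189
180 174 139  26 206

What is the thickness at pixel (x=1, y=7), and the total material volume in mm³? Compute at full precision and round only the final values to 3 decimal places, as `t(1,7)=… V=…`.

t(1,7)=2.802 V=269.877

span = t_max - t_min = 3.53 - 0.76 = 2.770
L(1,7) = 67, L_eff = 67/255 = 0.262745
t(1,7) = 3.53 - 2.770·0.262745 = 2.802
Σt over all 9·5 pixels = 588374/6375 ≈ 92.2939608
V = pitch²·Σt = 1.71²·588374/6375 = 269.877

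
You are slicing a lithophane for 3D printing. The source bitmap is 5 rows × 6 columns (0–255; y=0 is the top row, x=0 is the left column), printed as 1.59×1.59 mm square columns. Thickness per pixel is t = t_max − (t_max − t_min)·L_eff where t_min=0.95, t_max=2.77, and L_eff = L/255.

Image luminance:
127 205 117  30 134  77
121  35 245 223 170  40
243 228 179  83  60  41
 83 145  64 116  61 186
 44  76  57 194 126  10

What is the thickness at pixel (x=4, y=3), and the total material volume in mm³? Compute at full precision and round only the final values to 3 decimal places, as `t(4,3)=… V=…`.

span = t_max - t_min = 2.77 - 0.95 = 1.820
L(4,3) = 61, L_eff = 61/255 = 0.239216
t(4,3) = 2.77 - 1.820·0.239216 = 2.335
Σt over all 5·6 pixels = 147841/2550 ≈ 57.9768627
V = pitch²·Σt = 1.59²·147841/2550 = 146.571

t(4,3)=2.335 V=146.571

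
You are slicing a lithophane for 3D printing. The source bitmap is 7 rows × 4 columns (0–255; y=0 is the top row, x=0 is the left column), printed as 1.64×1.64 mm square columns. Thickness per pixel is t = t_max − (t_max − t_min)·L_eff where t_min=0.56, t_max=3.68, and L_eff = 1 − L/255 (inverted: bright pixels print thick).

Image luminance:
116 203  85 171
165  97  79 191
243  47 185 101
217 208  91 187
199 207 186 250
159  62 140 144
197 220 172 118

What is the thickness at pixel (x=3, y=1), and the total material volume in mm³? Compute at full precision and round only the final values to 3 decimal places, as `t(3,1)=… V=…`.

span = t_max - t_min = 3.68 - 0.56 = 3.120
L(3,1) = 191, L_eff = 1 - 191/255 = 0.250980 (inverted)
t(3,1) = 3.68 - 3.120·0.250980 = 2.897
Σt over all 7·4 pixels = 29752/425 ≈ 70.0047059
V = pitch²·Σt = 1.64²·29752/425 = 188.285

t(3,1)=2.897 V=188.285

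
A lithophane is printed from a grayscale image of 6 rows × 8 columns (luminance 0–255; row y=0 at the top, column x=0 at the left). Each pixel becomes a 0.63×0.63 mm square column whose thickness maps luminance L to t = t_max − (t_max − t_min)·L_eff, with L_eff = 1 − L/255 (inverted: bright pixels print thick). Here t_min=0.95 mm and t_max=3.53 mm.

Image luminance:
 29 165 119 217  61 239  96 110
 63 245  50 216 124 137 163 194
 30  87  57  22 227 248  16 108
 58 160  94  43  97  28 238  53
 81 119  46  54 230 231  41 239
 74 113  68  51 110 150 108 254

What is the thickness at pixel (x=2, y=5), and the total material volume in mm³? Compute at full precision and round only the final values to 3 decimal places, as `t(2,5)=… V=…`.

t(2,5)=1.638 V=41.241

span = t_max - t_min = 3.53 - 0.95 = 2.580
L(2,5) = 68, L_eff = 1 - 68/255 = 0.733333 (inverted)
t(2,5) = 3.53 - 2.580·0.733333 = 1.638
Σt over all 6·8 pixels = 103.908
V = pitch²·Σt = 0.63²·103.908 = 41.241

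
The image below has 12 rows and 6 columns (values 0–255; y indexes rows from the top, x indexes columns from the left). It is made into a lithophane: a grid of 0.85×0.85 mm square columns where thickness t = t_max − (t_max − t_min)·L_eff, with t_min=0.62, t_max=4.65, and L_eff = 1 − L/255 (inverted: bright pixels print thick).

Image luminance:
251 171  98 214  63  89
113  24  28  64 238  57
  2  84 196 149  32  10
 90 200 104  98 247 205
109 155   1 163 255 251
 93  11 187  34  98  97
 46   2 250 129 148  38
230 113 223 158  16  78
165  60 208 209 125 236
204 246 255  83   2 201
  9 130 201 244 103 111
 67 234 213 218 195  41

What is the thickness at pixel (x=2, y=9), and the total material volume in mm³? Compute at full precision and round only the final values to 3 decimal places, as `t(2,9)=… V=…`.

span = t_max - t_min = 4.65 - 0.62 = 4.030
L(2,9) = 255, L_eff = 1 - 255/255 = 0.000000 (inverted)
t(2,9) = 4.65 - 4.030·0.000000 = 4.650
Σt over all 12·6 pixels = 1238884/6375 ≈ 194.3347451
V = pitch²·Σt = 0.85²·1238884/6375 = 140.407

t(2,9)=4.650 V=140.407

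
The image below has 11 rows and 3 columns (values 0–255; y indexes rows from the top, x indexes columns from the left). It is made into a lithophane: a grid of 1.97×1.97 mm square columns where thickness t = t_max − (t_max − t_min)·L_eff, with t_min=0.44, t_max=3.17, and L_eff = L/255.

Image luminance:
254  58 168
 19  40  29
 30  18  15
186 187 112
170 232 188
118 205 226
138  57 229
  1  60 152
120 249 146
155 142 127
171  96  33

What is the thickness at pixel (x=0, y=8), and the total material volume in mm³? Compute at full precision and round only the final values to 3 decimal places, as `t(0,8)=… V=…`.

span = t_max - t_min = 3.17 - 0.44 = 2.730
L(0,8) = 120, L_eff = 120/255 = 0.470588
t(0,8) = 3.17 - 2.730·0.470588 = 1.885
Σt over all 11·3 pixels = 60.384
V = pitch²·Σt = 1.97²·60.384 = 234.344

t(0,8)=1.885 V=234.344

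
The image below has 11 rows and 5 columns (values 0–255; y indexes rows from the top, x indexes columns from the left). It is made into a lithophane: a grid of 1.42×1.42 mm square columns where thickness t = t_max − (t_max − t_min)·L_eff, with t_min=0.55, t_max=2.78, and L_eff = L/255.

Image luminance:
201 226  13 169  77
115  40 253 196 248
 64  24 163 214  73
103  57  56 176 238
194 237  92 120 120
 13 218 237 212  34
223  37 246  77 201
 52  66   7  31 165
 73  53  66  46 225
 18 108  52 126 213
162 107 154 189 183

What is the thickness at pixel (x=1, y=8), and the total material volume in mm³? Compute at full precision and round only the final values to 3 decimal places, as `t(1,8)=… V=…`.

span = t_max - t_min = 2.78 - 0.55 = 2.230
L(1,8) = 53, L_eff = 53/255 = 0.207843
t(1,8) = 2.78 - 2.230·0.207843 = 2.317
Σt over all 11·5 pixels = 2323901/25500 ≈ 91.1333725
V = pitch²·Σt = 1.42²·2323901/25500 = 183.761

t(1,8)=2.317 V=183.761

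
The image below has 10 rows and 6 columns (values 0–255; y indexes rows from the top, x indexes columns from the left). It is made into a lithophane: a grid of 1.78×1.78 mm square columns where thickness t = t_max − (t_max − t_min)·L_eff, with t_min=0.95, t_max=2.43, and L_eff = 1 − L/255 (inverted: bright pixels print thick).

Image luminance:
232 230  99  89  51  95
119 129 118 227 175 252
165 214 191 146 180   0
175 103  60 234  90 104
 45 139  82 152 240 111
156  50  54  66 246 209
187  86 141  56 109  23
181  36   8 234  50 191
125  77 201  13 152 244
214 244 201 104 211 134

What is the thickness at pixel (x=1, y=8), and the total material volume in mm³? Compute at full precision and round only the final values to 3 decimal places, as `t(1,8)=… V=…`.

span = t_max - t_min = 2.43 - 0.95 = 1.480
L(1,8) = 77, L_eff = 1 - 77/255 = 0.698039 (inverted)
t(1,8) = 2.43 - 1.480·0.698039 = 1.397
Σt over all 10·6 pixels = 1783/17 ≈ 104.8823529
V = pitch²·Σt = 1.78²·1783/17 = 332.309

t(1,8)=1.397 V=332.309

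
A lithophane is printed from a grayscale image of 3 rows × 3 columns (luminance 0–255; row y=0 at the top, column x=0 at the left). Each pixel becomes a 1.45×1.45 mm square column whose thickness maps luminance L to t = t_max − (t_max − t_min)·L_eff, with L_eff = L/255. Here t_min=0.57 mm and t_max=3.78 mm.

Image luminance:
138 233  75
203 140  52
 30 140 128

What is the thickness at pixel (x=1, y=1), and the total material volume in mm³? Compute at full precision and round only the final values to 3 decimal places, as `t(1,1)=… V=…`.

span = t_max - t_min = 3.78 - 0.57 = 3.210
L(1,1) = 140, L_eff = 140/255 = 0.549020
t(1,1) = 3.78 - 3.210·0.549020 = 2.018
Σt over all 3·3 pixels = 19.682
V = pitch²·Σt = 1.45²·19.682 = 41.381

t(1,1)=2.018 V=41.381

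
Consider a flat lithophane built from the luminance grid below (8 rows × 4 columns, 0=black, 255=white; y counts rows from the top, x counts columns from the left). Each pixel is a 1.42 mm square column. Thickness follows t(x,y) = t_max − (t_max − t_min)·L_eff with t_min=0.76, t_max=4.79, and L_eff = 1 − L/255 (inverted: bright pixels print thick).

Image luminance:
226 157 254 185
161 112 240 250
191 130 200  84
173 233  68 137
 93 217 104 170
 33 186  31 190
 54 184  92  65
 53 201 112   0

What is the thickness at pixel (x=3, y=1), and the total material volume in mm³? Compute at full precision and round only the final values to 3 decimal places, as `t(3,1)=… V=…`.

t(3,1)=4.711 V=195.181

span = t_max - t_min = 4.79 - 0.76 = 4.030
L(3,1) = 250, L_eff = 1 - 250/255 = 0.019608 (inverted)
t(3,1) = 4.79 - 4.030·0.019608 = 4.711
Σt over all 8·4 pixels = 1234159/12750 ≈ 96.7967843
V = pitch²·Σt = 1.42²·1234159/12750 = 195.181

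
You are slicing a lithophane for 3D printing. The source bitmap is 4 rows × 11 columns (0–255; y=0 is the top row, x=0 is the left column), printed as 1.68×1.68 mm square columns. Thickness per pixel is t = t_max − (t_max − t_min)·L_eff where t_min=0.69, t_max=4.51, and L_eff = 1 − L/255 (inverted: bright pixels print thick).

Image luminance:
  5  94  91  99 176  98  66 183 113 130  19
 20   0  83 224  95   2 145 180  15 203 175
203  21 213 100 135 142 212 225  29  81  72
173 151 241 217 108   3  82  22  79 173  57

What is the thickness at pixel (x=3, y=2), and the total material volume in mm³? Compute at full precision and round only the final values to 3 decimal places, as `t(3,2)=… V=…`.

span = t_max - t_min = 4.51 - 0.69 = 3.820
L(3,2) = 100, L_eff = 1 - 100/255 = 0.607843 (inverted)
t(3,2) = 4.51 - 3.820·0.607843 = 2.188
Σt over all 4·11 pixels = 266699/2550 ≈ 104.5878431
V = pitch²·Σt = 1.68²·266699/2550 = 295.189

t(3,2)=2.188 V=295.189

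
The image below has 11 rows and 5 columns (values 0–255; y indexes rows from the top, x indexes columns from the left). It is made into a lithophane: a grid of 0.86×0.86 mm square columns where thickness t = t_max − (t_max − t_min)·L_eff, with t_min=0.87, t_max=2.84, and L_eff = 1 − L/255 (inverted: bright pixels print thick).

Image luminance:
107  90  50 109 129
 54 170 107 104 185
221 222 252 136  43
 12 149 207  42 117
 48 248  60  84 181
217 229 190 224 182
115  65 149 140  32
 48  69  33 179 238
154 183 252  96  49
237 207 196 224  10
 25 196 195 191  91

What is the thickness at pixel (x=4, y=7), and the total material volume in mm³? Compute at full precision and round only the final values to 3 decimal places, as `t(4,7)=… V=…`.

t(4,7)=2.709 V=78.489

span = t_max - t_min = 2.84 - 0.87 = 1.970
L(4,7) = 238, L_eff = 1 - 238/255 = 0.066667 (inverted)
t(4,7) = 2.84 - 1.970·0.066667 = 2.709
Σt over all 11·5 pixels = 1353073/12750 ≈ 106.1233725
V = pitch²·Σt = 0.86²·1353073/12750 = 78.489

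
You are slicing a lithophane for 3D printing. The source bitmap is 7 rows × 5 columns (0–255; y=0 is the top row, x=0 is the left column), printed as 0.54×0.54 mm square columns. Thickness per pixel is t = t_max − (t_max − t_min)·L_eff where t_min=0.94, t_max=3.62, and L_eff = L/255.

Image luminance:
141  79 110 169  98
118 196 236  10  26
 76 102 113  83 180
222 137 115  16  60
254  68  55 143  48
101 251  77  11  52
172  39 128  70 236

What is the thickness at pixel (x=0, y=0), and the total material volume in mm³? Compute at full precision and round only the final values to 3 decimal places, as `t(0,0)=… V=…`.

t(0,0)=2.138 V=24.712

span = t_max - t_min = 3.62 - 0.94 = 2.680
L(0,0) = 141, L_eff = 141/255 = 0.552941
t(0,0) = 3.62 - 2.680·0.552941 = 2.138
Σt over all 7·5 pixels = 1080497/12750 ≈ 84.7448627
V = pitch²·Σt = 0.54²·1080497/12750 = 24.712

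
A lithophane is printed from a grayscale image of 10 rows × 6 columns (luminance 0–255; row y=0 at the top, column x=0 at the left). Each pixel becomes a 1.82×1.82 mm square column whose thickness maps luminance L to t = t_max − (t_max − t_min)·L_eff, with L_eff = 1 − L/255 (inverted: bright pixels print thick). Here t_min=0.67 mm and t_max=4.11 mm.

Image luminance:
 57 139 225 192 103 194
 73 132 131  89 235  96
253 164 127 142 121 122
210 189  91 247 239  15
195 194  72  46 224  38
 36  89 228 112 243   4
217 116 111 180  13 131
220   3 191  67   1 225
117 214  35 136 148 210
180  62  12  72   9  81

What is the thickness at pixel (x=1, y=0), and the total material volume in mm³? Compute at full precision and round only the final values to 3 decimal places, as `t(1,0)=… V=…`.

span = t_max - t_min = 4.11 - 0.67 = 3.440
L(1,0) = 139, L_eff = 1 - 139/255 = 0.454902 (inverted)
t(1,0) = 4.11 - 3.440·0.454902 = 2.545
Σt over all 10·6 pixels = 309541/2125 ≈ 145.6663529
V = pitch²·Σt = 1.82²·309541/2125 = 482.505

t(1,0)=2.545 V=482.505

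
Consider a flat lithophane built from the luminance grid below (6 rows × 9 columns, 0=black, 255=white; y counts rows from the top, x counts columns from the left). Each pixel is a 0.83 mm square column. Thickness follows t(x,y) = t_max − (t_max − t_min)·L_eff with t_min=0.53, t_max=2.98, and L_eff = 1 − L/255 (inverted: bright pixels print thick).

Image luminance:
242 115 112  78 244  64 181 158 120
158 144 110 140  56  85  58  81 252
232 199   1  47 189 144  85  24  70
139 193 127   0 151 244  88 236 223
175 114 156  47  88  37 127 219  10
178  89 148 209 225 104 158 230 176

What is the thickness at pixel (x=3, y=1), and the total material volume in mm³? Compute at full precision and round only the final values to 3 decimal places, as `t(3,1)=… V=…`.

t(3,1)=1.875 V=67.901

span = t_max - t_min = 2.98 - 0.53 = 2.450
L(3,1) = 140, L_eff = 1 - 140/255 = 0.450980 (inverted)
t(3,1) = 2.98 - 2.450·0.450980 = 1.875
Σt over all 6·9 pixels = 251341/2550 ≈ 98.5650980
V = pitch²·Σt = 0.83²·251341/2550 = 67.901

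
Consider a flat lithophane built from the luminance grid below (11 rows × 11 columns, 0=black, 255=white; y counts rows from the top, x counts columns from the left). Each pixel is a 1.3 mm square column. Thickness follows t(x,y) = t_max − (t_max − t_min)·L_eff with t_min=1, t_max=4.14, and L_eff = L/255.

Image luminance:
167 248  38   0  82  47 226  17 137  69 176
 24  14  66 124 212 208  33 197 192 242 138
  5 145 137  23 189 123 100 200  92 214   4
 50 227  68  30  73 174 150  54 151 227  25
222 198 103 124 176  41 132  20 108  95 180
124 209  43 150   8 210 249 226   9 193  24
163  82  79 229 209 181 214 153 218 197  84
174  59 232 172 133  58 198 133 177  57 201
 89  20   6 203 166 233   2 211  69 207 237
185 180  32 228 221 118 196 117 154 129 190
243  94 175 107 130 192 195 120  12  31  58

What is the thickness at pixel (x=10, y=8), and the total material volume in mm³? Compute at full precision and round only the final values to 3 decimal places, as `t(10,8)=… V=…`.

span = t_max - t_min = 4.14 - 1 = 3.140
L(10,8) = 237, L_eff = 237/255 = 0.929412
t(10,8) = 4.14 - 3.140·0.929412 = 1.222
Σt over all 11·11 pixels = 129611/425 ≈ 304.9670588
V = pitch²·Σt = 1.3²·129611/425 = 515.394

t(10,8)=1.222 V=515.394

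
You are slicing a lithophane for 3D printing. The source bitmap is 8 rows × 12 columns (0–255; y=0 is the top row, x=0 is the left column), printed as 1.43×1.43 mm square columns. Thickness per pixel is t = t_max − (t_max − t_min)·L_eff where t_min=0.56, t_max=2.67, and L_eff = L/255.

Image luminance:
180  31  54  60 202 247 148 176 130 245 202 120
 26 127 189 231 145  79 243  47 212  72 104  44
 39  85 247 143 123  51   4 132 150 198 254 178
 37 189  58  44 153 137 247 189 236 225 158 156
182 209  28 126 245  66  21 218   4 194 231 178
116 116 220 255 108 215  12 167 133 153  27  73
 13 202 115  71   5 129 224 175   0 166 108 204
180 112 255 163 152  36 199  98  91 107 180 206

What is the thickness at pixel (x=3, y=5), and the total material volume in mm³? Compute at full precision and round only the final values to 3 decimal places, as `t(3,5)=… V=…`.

t(3,5)=0.560 V=300.205

span = t_max - t_min = 2.67 - 0.56 = 2.110
L(3,5) = 255, L_eff = 255/255 = 1.000000
t(3,5) = 2.67 - 2.110·1.000000 = 0.560
Σt over all 8·12 pixels = 149743/1020 ≈ 146.8068627
V = pitch²·Σt = 1.43²·149743/1020 = 300.205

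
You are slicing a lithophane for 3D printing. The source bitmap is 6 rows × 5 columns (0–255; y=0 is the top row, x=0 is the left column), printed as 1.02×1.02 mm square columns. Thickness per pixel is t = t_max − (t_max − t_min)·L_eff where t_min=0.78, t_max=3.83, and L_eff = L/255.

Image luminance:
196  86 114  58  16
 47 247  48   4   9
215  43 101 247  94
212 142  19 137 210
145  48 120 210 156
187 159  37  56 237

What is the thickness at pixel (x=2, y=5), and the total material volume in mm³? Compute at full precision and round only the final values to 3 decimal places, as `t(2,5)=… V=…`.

span = t_max - t_min = 3.83 - 0.78 = 3.050
L(2,5) = 37, L_eff = 37/255 = 0.145098
t(2,5) = 3.83 - 3.050·0.145098 = 3.387
Σt over all 6·5 pixels = 12213/170 ≈ 71.8411765
V = pitch²·Σt = 1.02²·12213/170 = 74.744

t(2,5)=3.387 V=74.744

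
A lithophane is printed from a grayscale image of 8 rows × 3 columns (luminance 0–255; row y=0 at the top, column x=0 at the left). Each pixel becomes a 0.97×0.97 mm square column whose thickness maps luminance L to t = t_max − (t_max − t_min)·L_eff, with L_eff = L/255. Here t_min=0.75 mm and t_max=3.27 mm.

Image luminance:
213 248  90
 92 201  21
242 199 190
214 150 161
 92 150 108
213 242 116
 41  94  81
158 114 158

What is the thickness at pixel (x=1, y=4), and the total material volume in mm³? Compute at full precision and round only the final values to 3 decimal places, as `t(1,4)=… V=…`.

span = t_max - t_min = 3.27 - 0.75 = 2.520
L(1,4) = 150, L_eff = 150/255 = 0.588235
t(1,4) = 3.27 - 2.520·0.588235 = 1.788
Σt over all 8·3 pixels = 91422/2125 ≈ 43.0221176
V = pitch²·Σt = 0.97²·91422/2125 = 40.480

t(1,4)=1.788 V=40.480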